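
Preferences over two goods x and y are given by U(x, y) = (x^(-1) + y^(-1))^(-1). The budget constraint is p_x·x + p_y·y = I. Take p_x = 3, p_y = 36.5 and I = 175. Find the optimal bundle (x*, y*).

x* = 12.9974, y* = 3.7262

Numerically y/x = 0.286691, so x* = 175/(3 + 36.5·0.286691) = 12.9974 and y* = 0.286691·12.9974 = 3.7262.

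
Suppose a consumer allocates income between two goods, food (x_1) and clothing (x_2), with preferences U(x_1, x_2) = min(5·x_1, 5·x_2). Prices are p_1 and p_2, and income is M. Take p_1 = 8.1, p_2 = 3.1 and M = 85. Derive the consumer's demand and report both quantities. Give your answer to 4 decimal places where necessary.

Here 5·8.1 + 5·3.1 = 56, giving x_1* = 7.5893 and x_2* = 7.5893.

x_1* = 7.5893, x_2* = 7.5893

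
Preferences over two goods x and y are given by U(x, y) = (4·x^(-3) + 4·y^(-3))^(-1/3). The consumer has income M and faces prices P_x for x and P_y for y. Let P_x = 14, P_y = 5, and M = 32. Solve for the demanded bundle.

Numerically y/x = 1.293569, so x* = 32/(14 + 5·1.293569) = 1.5634 and y* = 1.293569·1.5634 = 2.0224.

x* = 1.5634, y* = 2.0224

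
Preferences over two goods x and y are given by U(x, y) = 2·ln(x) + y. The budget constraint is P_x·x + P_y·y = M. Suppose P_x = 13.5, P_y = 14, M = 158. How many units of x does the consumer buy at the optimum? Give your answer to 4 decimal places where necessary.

x* = 2.0741

MU_x = 2/x, MU_y = 1. Tangency: 2/x = P_x/P_y.
So x*(P_x,P_y) = 2·P_y/P_x, independent of income; and y* = (M − 2·P_y)/P_y.
At the given prices: x* = 2·14/13.5 = 2.0741.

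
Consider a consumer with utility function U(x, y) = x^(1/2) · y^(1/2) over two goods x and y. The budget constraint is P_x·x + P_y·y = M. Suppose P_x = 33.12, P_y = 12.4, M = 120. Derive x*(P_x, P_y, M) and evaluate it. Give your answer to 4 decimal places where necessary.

MU_x/MU_y = (0.5·y)/(0.5·x); tangency sets this equal to P_x/P_y.
Rearranging, P_y·y = P_x·x. Substituting into the budget gives P_x·x·(1 + 1) = M.
Demand: x*(P_x,P_y,M) = 0.5·M/P_x and y* = 0.5·M/P_y.
At P_x=33.12, P_y=12.4, M=120: x* = 0.5·120/33.12 = 1.8116.

x* = 1.8116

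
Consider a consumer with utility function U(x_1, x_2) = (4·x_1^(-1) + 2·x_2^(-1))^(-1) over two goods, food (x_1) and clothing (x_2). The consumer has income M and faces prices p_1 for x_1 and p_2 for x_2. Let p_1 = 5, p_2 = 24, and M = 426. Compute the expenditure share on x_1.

MU_x_1 ∝ 4·x_1^(-2), MU_x_2 ∝ 2·x_2^(-2), so MRS = 2·(x_2/x_1)^(2) = p_1/p_2.
Solve for the ratio: x_2/x_1 = [(1/2)·p_1/p_2]^(0.5).
Substitute x_2 = (x_2/x_1)·x_1 into the budget: x_1* = M/(p_1 + p_2·(x_2/x_1)).
Numerically x_2/x_1 = 0.322749, so x_1* = 426/(5 + 24·0.322749) = 33.4223 and x_2* = 0.322749·33.4223 = 10.787.
Expenditure on x_1: 5·33.4223 = 167.1117; share = 0.3923.

share on x_1 = 0.3923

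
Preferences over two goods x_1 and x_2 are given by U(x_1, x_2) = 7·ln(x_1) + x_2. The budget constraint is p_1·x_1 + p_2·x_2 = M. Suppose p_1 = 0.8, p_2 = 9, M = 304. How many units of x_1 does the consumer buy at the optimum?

At the given prices: x_1* = 7·9/0.8 = 78.75.

x_1* = 78.75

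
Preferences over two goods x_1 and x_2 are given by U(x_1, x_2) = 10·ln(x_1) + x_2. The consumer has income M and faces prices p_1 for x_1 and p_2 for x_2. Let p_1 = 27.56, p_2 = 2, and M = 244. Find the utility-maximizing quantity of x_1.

x_1* = 0.7257

MU_x_1 = 10/x_1, MU_x_2 = 1. Tangency: 10/x_1 = p_1/p_2.
So x_1*(p_1,p_2) = 10·p_2/p_1, independent of income; and x_2* = (M − 10·p_2)/p_2.
At the given prices: x_1* = 10·2/27.56 = 0.7257.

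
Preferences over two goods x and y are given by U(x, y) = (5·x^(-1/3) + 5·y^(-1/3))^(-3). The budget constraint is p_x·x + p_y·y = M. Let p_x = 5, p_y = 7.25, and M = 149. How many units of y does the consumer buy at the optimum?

MU_x ∝ 5·x^(-4/3), MU_y ∝ 5·y^(-4/3), so MRS = (y/x)^(4/3) = p_x/p_y.
Solve for the ratio: y/x = [p_x/p_y]^(0.75).
Substitute y = (y/x)·x into the budget: x* = M/(p_x + p_y·(y/x)).
Numerically y/x = 0.756788, so x* = 149/(5 + 7.25·0.756788) = 14.2085 and y* = 0.756788·14.2085 = 10.7528.

y* = 10.7528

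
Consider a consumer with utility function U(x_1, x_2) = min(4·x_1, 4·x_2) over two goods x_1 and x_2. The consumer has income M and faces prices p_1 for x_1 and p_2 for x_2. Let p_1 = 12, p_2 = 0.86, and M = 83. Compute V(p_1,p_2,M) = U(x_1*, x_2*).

V = 25.8165

With perfect complements, no substitution: consume in ratio x_1:x_2 = 4:4.
Budget: p_1·x_1 + p_2·x_1 = M, so (4·p_1 + 4·p_2)·x_1 = 4·M.
Demand: x_1*(p_1,p_2,M) = 4·M/(4·p_1 + 4·p_2), x_2* = 4·M/(4·p_1 + 4·p_2).
Here 4·12 + 4·0.86 = 51.44, giving x_1* = 6.4541 and x_2* = 6.4541.
Utility at the optimum: U(6.4541, 6.4541) = 25.8165.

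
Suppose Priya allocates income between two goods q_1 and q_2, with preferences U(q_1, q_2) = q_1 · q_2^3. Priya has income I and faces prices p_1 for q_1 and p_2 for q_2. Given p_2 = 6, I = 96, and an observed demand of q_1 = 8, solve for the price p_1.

The MRS is (1/3)·q_2/q_1. Set MRS = p_1/p_2.
Rearranging, p_2·q_2 = 3·p_1·q_1. Substituting into the budget gives p_1·q_1·(1 + 3) = I.
Demand: q_1*(p_1,p_2,I) = 0.25·I/p_1 and q_2* = 0.75·I/p_2.
Set q_1* = 8 in the demand function and solve for p_1: p_1 = 3.

p_1 = 3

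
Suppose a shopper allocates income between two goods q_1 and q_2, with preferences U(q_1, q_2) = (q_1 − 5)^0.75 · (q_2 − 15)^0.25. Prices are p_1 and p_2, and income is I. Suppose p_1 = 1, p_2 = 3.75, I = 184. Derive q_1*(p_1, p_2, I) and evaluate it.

After buying the subsistence bundle (5, 15), a share 0.75 of the remaining income goes to q_1: q_1* = 5 + 0.75·(I − 5p_1 − 15p_2)/p_1.
Discretionary income = 184 − 5·1 − 15·3.75 = 122.75; q_1* = 5 + 0.75·122.75/1 = 97.0625.

q_1* = 97.0625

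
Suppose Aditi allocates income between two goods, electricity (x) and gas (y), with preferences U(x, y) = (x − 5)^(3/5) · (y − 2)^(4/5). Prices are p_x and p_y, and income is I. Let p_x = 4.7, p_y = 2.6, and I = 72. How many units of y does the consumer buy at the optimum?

y* = 11.5165

This is Cobb-Douglas in (x−5, y−2): tangency gives 0.6·p_y·(y−2) = 0.8·p_x·(x−5).
Substituting into the budget: x* = 5 + 3/7·(I − 5·p_x − 2·p_y)/p_x, and y* = 2 + 4/7·(…)/p_y.
Discretionary income = 72 − 5·4.7 − 2·2.6 = 43.3; y* = 2 + 4/7·43.3/2.6 = 11.5165.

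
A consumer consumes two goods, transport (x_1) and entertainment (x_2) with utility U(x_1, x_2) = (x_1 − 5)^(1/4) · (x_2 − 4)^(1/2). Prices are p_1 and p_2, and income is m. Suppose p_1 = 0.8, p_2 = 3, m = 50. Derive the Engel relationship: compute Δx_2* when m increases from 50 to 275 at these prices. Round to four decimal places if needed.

Δx_2* = 50

After buying the subsistence bundle (5, 4), a share 1/3 of the remaining income goes to x_1: x_1* = 5 + 1/3·(m − 5p_1 − 4p_2)/p_1.
Discretionary income = 50 − 5·0.8 − 4·3 = 34; x_2* = 4 + 2/3·34/3 = 11.5556.
At m' = 275: x_2* = 61.5556. Change: 61.5556 − 11.5556 = 50.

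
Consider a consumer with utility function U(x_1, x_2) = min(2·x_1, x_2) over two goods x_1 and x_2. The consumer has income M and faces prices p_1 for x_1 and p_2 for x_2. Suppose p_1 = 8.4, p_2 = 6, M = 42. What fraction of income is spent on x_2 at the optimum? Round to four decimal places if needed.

Here 8.4 + 2·6 = 20.4, giving x_1* = 2.0588 and x_2* = 4.1176.
Expenditure on x_2: 6·4.1176 = 24.7059; share = 0.5882.

share on x_2 = 0.5882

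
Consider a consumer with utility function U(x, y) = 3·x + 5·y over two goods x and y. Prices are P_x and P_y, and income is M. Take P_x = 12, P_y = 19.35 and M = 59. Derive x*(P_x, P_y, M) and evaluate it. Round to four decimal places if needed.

x* = 0

Perfect substitutes: compare marginal utility per dollar. 3/P_x vs 5/P_y → 0.25 vs 0.2584.
y gives more utility per dollar, so spend all income on y: y* = M/P_y, x* = 0.
Numerically: x* = 0, y* = 3.0491.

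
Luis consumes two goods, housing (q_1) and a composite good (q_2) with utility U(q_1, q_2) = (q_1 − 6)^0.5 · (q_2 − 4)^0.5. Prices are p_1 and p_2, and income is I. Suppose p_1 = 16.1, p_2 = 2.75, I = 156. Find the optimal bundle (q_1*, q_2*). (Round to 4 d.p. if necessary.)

MRS = (q_2−4)/(q_1−6). Tangency with p_1/p_2 gives q_2−4 = (p_1/p_2)·(q_1−6).
Substituting into the budget: q_1* = 6 + 0.5·(I − 6·p_1 − 4·p_2)/p_1, and q_2* = 4 + 0.5·(…)/p_2.
Discretionary income = 156 − 6·16.1 − 4·2.75 = 48.4; q_1* = 6 + 0.5·48.4/16.1 = 7.5031; q_2* = 4 + 0.5·48.4/2.75 = 12.8.

q_1* = 7.5031, q_2* = 12.8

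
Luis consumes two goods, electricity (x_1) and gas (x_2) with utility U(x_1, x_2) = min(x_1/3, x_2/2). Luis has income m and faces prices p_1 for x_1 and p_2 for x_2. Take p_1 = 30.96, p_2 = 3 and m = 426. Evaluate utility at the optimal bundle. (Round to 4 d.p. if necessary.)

Leontief preferences: the optimum is at the kink where x_1/3 = x_2/2, i.e. x_2 = (2/3)·x_1.
Budget: p_1·x_1 + p_2·(2/3)·x_1 = m, so (3·p_1 + 2·p_2)·x_1 = 3·m.
Demand: x_1*(p_1,p_2,m) = 3·m/(3·p_1 + 2·p_2), x_2* = 2·m/(3·p_1 + 2·p_2).
Here 3·30.96 + 2·3 = 98.88, giving x_1* = 12.9248 and x_2* = 8.6165.
Utility at the optimum: U(12.9248, 8.6165) = 4.3083.

V = 4.3083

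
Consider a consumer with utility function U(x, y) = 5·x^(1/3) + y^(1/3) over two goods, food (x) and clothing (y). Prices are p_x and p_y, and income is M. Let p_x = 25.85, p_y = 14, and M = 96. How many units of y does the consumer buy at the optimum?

MU_x ∝ 5·x^(-2/3), MU_y ∝ y^(-2/3), so MRS = 5·(y/x)^(2/3) = p_x/p_y.
Solve for the ratio: y/x = [(1/5)·p_x/p_y]^(1.5).
With the ratio pinned down, the budget gives x* = M/(p_x + p_y·(y/x)) and y* = (y/x)·x*.
Numerically y/x = 0.224411, so x* = 96/(25.85 + 14·0.224411) = 3.3113 and y* = 0.224411·3.3113 = 0.7431.

y* = 0.7431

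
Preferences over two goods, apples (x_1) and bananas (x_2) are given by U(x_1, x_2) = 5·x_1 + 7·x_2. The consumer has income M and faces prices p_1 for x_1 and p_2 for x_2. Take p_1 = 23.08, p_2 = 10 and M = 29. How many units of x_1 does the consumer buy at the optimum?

Linear utility — the consumer picks whichever good has higher MU/price: 5/23.08 = 0.2166 vs 7/10 = 0.7.
x_2 gives more utility per dollar, so spend all income on x_2: x_2* = M/p_2, x_1* = 0.
Numerically: x_1* = 0, x_2* = 2.9.

x_1* = 0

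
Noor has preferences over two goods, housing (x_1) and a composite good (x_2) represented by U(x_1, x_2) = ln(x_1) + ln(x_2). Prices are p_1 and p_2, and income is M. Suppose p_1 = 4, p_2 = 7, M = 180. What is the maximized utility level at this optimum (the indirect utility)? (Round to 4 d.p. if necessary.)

V = 5.6674

The MRS is x_2/x_1. Set MRS = p_1/p_2.
So p_2·x_2 = p_1·x_1; combined with the budget, a share 0.5 of income goes to x_1.
Demand: x_1*(p_1,p_2,M) = 0.5·M/p_1 and x_2* = 0.5·M/p_2.
At p_1=4, p_2=7, M=180: x_1* = 0.5·180/4 = 22.5, x_2* = 12.8571.
Utility at the optimum: U(22.5, 12.8571) = 5.6674.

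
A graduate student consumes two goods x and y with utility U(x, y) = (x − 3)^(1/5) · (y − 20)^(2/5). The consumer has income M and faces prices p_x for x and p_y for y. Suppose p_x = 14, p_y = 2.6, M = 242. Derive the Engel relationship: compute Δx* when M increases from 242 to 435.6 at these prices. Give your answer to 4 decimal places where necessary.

Δx* = 4.6095

MRS = (1/2)·(y−20)/(x−3). Tangency with p_x/p_y gives y−20 = 2·(p_x/p_y)·(x−3).
Substituting into the budget: x* = 3 + 1/3·(M − 3·p_x − 20·p_y)/p_x, and y* = 20 + 2/3·(…)/p_y.
Discretionary income = 242 − 3·14 − 20·2.6 = 148; x* = 3 + 1/3·148/14 = 6.5238.
At M' = 435.6: x* = 11.1333. Change: 11.1333 − 6.5238 = 4.6095.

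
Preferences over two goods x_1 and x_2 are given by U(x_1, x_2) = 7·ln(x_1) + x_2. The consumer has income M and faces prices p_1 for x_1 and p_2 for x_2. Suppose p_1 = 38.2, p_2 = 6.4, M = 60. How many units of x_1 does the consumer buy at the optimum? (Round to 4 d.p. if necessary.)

x_1* = 1.1728

Set MRS = p_1/p_2: (7/x_1)/1 = p_1/p_2.
So x_1*(p_1,p_2) = 7·p_2/p_1, independent of income; and x_2* = (M − 7·p_2)/p_2.
At the given prices: x_1* = 7·6.4/38.2 = 1.1728.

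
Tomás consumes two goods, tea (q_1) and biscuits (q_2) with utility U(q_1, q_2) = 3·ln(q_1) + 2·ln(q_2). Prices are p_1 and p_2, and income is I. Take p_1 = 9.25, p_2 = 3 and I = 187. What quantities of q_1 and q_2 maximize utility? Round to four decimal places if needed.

Demand: q_1*(p_1,p_2,I) = 0.6·I/p_1 and q_2* = 0.4·I/p_2.
At p_1=9.25, p_2=3, I=187: q_1* = 0.6·187/9.25 = 12.1297, q_2* = 24.9333.

q_1* = 12.1297, q_2* = 24.9333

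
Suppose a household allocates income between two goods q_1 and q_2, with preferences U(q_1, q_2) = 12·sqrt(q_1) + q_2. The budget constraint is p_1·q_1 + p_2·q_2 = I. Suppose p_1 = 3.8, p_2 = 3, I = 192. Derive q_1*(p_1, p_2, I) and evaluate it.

Solve: √q_1 = 6·p_2/p_1, so q_1*(p_1,p_2) = (6·p_2/p_1)², and q_2* = (I − p_1·q_1*)/p_2.
Plugging in: q_1* = (6·3/3.8)² = 22.4377.

q_1* = 22.4377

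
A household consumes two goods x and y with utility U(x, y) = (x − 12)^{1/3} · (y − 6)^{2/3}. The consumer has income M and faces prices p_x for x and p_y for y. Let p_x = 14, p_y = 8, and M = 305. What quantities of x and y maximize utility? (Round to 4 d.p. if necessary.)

Let x' = x−12, y' = y−6. MRS = (1/2)·y'/x' = p_x/p_y.
Substituting into the budget: x* = 12 + 1/3·(M − 12·p_x − 6·p_y)/p_x, and y* = 6 + 2/3·(…)/p_y.
Discretionary income = 305 − 12·14 − 6·8 = 89; x* = 12 + 1/3·89/14 = 14.119; y* = 6 + 2/3·89/8 = 13.4167.

x* = 14.119, y* = 13.4167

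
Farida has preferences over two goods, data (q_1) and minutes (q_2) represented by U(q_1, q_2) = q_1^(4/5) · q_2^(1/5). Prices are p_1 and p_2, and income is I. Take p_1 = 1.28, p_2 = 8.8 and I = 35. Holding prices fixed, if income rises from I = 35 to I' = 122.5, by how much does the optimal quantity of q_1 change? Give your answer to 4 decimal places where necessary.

The MRS is 4·q_2/q_1. Set MRS = p_1/p_2.
Rearranging, p_2·q_2 = (1/4)·p_1·q_1. Substituting into the budget gives p_1·q_1·(1 + (1/4)) = I.
Demand: q_1*(p_1,p_2,I) = 0.8·I/p_1 and q_2* = 0.2·I/p_2.
At p_1=1.28, p_2=8.8, I=35: q_1* = 0.8·35/1.28 = 21.875.
At I' = 122.5: q_1* = 76.5625. Change: 76.5625 − 21.875 = 54.6875.

Δq_1* = 54.6875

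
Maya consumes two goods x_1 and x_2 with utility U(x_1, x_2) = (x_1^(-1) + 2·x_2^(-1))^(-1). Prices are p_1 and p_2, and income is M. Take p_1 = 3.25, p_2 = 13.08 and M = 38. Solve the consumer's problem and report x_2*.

MRS = MU_x_1/MU_x_2 = (1/2)·(x_2/x_1)^(2). Set equal to p_1/p_2.
Hence x_2/x_1 = (2·p_1/p_2)^(1/(2)), i.e. raised to the 0.5 power.
With the ratio pinned down, the budget gives x_1* = M/(p_1 + p_2·(x_2/x_1)) and x_2* = (x_2/x_1)·x_1*.
Numerically x_2/x_1 = 0.704941, so x_1* = 38/(3.25 + 13.08·0.704941) = 3.0472 and x_2* = 0.704941·3.0472 = 2.1481.

x_2* = 2.1481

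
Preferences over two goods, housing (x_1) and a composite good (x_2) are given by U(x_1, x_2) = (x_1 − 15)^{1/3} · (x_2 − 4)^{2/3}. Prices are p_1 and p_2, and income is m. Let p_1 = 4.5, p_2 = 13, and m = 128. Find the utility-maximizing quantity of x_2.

After buying the subsistence bundle (15, 4), a share 1/3 of the remaining income goes to x_1: x_1* = 15 + 1/3·(m − 15p_1 − 4p_2)/p_1.
Discretionary income = 128 − 15·4.5 − 4·13 = 8.5; x_2* = 4 + 2/3·8.5/13 = 4.4359.

x_2* = 4.4359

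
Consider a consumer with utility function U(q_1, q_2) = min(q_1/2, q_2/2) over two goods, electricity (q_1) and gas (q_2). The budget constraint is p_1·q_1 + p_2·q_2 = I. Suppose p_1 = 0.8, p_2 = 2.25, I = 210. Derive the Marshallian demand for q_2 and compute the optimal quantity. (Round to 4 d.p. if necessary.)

q_2* = 68.8525

Leontief preferences: the optimum is at the kink where q_1/2 = q_2/2, i.e. q_2 = q_1.
Budget: p_1·q_1 + p_2·q_1 = I, so (2·p_1 + 2·p_2)·q_1 = 2·I.
Demand: q_1*(p_1,p_2,I) = 2·I/(2·p_1 + 2·p_2), q_2* = 2·I/(2·p_1 + 2·p_2).
Here 2·0.8 + 2·2.25 = 6.1, giving q_2* = 68.8525.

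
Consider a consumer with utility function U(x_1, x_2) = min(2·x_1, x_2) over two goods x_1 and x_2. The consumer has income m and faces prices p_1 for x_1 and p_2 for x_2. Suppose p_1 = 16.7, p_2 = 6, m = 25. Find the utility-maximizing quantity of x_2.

x_2* = 1.7422

Leontief preferences: the optimum is at the kink where x_1/1 = x_2/2, i.e. x_2 = 2·x_1.
Budget: p_1·x_1 + p_2·2·x_1 = m, so (p_1 + 2·p_2)·x_1 = m.
Demand: x_1*(p_1,p_2,m) = m/(p_1 + 2·p_2), x_2* = 2·m/(p_1 + 2·p_2).
Here 16.7 + 2·6 = 28.7, giving x_2* = 1.7422.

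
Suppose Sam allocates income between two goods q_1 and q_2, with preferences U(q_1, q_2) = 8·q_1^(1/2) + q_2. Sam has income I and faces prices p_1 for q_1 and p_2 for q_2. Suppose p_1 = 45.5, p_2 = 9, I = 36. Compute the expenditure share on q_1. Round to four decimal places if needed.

MU_q_1 = 4/√q_1, MU_q_2 = 1. Tangency: 4/√q_1 = p_1/p_2.
Solve: √q_1 = 4·p_2/p_1, so q_1*(p_1,p_2) = (4·p_2/p_1)², and q_2* = (I − p_1·q_1*)/p_2.
Plugging in: q_1* = (4·9/45.5)² = 0.626, q_2* = 0.8352.
Expenditure on q_1: 45.5·0.626 = 28.4835; share = 0.7912.

share on q_1 = 0.7912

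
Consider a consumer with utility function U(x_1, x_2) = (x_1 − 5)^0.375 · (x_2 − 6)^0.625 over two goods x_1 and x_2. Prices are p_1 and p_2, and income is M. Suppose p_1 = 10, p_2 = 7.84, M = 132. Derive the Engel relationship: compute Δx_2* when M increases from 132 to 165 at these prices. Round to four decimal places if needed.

Δx_2* = 2.6307

Let x_1' = x_1−5, x_2' = x_2−6. MRS = (3/5)·x_2'/x_1' = p_1/p_2.
After buying the subsistence bundle (5, 6), a share 0.375 of the remaining income goes to x_1: x_1* = 5 + 0.375·(M − 5p_1 − 6p_2)/p_1.
Discretionary income = 132 − 5·10 − 6·7.84 = 34.96; x_2* = 6 + 0.625·34.96/7.84 = 8.787.
At M' = 165: x_2* = 11.4177. Change: 11.4177 − 8.787 = 2.6307.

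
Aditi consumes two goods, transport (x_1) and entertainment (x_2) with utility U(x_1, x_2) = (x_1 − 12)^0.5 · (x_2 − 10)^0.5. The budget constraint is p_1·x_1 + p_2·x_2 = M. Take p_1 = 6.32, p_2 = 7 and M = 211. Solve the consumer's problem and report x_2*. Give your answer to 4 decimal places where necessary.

MRS = (x_2−10)/(x_1−12). Tangency with p_1/p_2 gives x_2−10 = (p_1/p_2)·(x_1−12).
Substituting into the budget: x_1* = 12 + 0.5·(M − 12·p_1 − 10·p_2)/p_1, and x_2* = 10 + 0.5·(…)/p_2.
Discretionary income = 211 − 12·6.32 − 10·7 = 65.16; x_2* = 10 + 0.5·65.16/7 = 14.6543.

x_2* = 14.6543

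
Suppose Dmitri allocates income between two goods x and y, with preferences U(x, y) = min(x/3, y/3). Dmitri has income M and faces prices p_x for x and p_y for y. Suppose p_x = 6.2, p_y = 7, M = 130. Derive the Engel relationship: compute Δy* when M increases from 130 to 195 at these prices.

Δy* = 4.9242

With perfect complements, no substitution: consume in ratio x:y = 3:3.
Budget: p_x·x + p_y·x = M, so (3·p_x + 3·p_y)·x = 3·M.
Demand: x*(p_x,p_y,M) = 3·M/(3·p_x + 3·p_y), y* = 3·M/(3·p_x + 3·p_y).
Here 3·6.2 + 3·7 = 39.6, giving y* = 9.8485.
At M' = 195: y* = 14.7727. Change: 14.7727 − 9.8485 = 4.9242.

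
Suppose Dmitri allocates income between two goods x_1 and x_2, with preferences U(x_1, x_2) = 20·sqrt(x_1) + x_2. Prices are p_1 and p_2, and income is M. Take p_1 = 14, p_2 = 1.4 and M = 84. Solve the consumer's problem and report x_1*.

Utility is quasi-linear in x_2; the FOC for x_1 is 10/√x_1 = p_1/p_2.
Solve: √x_1 = 10·p_2/p_1, so x_1*(p_1,p_2) = (10·p_2/p_1)², and x_2* = (M − p_1·x_1*)/p_2.
Plugging in: x_1* = (10·1.4/14)² = 1.

x_1* = 1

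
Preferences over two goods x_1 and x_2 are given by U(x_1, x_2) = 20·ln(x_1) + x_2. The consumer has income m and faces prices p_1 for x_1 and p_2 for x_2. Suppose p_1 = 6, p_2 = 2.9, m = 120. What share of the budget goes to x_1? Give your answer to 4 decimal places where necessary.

share on x_1 = 0.4833

MU_x_1 = 20/x_1, MU_x_2 = 1. Tangency: 20/x_1 = p_1/p_2.
So x_1*(p_1,p_2) = 20·p_2/p_1, independent of income; and x_2* = (m − 20·p_2)/p_2.
At the given prices: x_1* = 20·2.9/6 = 9.6667, and x_2* = 21.3793.
Expenditure on x_1: 6·9.6667 = 58; share = 0.4833.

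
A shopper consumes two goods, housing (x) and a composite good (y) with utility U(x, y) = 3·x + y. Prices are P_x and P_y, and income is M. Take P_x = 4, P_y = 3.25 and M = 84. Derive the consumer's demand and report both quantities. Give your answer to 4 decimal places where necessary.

x* = 21, y* = 0

x gives more utility per dollar, so spend all income on x: x* = M/P_x, y* = 0.
Numerically: x* = 21, y* = 0.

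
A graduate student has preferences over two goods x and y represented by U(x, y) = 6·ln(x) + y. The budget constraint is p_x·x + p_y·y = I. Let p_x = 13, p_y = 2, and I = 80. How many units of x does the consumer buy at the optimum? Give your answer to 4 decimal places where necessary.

x* = 0.9231

Set MRS = p_x/p_y: (6/x)/1 = p_x/p_y.
So x*(p_x,p_y) = 6·p_y/p_x, independent of income; and y* = (I − 6·p_y)/p_y.
At the given prices: x* = 6·2/13 = 0.9231.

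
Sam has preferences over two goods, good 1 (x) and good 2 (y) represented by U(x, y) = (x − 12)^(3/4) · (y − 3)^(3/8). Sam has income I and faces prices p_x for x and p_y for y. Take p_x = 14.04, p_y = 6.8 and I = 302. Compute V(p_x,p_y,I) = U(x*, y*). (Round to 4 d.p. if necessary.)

This is Cobb-Douglas in (x−12, y−3): tangency gives 0.75·p_y·(y−3) = 0.375·p_x·(x−12).
After buying the subsistence bundle (12, 3), a share 2/3 of the remaining income goes to x: x* = 12 + 2/3·(I − 12p_x − 3p_y)/p_x.
Discretionary income = 302 − 12·14.04 − 3·6.8 = 113.12; x* = 12 + 2/3·113.12/14.04 = 17.3713; y* = 3 + 1/3·113.12/6.8 = 8.5451.
Utility at the optimum: U(17.3713, 8.5451) = 6.707.

V = 6.707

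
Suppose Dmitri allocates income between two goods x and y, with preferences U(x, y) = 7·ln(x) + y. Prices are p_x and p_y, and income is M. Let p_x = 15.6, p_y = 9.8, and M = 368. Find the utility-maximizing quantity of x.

x* = 4.3974

MU_x = 7/x, MU_y = 1. Tangency: 7/x = p_x/p_y.
So x*(p_x,p_y) = 7·p_y/p_x, independent of income; and y* = (M − 7·p_y)/p_y.
At the given prices: x* = 7·9.8/15.6 = 4.3974.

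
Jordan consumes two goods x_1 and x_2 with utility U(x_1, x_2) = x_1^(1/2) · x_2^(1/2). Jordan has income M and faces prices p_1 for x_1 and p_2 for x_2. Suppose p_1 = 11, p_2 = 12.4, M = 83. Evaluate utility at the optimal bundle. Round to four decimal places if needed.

V = 3.5534

The MRS is x_2/x_1. Set MRS = p_1/p_2.
So 0.5·p_2·x_2 = 0.5·p_1·x_1; combined with the budget, a share 0.5 of income goes to x_1.
Demand: x_1*(p_1,p_2,M) = 0.5·M/p_1 and x_2* = 0.5·M/p_2.
At p_1=11, p_2=12.4, M=83: x_1* = 0.5·83/11 = 3.7727, x_2* = 3.3468.
Utility at the optimum: U(3.7727, 3.3468) = 3.5534.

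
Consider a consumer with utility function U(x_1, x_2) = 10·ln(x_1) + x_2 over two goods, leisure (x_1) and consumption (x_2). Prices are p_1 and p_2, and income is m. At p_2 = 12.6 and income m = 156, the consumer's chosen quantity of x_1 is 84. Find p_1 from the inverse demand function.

MU_x_1 = 10/x_1, MU_x_2 = 1. Tangency: 10/x_1 = p_1/p_2.
So x_1*(p_1,p_2) = 10·p_2/p_1, independent of income; and x_2* = (m − 10·p_2)/p_2.
Set x_1* = 84 in the demand function and solve for p_1: p_1 = 1.5.

p_1 = 1.5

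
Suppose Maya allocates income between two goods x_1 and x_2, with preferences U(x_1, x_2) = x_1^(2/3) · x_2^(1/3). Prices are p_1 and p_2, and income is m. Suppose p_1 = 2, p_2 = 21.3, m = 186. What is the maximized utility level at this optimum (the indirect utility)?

Demand: x_1*(p_1,p_2,m) = 2/3·m/p_1 and x_2* = 1/3·m/p_2.
At p_1=2, p_2=21.3, m=186: x_1* = 2/3·186/2 = 62, x_2* = 2.9108.
Utility at the optimum: U(62, 2.9108) = 22.3665.

V = 22.3665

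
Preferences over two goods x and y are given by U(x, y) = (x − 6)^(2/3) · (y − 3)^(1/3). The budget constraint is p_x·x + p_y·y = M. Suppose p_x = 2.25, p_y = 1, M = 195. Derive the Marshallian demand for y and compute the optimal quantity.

This is Cobb-Douglas in (x−6, y−3): tangency gives 2/3·p_y·(y−3) = 1/3·p_x·(x−6).
Substituting into the budget: x* = 6 + 2/3·(M − 6·p_x − 3·p_y)/p_x, and y* = 3 + 1/3·(…)/p_y.
Discretionary income = 195 − 6·2.25 − 3·1 = 178.5; y* = 3 + 1/3·178.5/1 = 62.5.

y* = 62.5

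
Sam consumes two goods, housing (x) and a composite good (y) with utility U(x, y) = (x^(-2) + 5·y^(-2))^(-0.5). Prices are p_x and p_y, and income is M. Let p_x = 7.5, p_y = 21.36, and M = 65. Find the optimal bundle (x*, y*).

Numerically y/x = 1.206359, so x* = 65/(7.5 + 21.36·1.206359) = 1.9538 and y* = 1.206359·1.9538 = 2.357.

x* = 1.9538, y* = 2.357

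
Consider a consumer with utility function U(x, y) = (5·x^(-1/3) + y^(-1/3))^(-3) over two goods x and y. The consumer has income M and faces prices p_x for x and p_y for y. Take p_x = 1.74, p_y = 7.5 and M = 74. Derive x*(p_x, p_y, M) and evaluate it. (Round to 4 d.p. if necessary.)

x* = 29.7212

MRS = MU_x/MU_y = 5·(y/x)^(4/3). Set equal to p_x/p_y.
Solve for the ratio: y/x = [(1/5)·p_x/p_y]^(0.75).
With the ratio pinned down, the budget gives x* = M/(p_x + p_y·(y/x)) and y* = (y/x)·x*.
Numerically y/x = 0.099974, so x* = 74/(1.74 + 7.5·0.099974) = 29.7212.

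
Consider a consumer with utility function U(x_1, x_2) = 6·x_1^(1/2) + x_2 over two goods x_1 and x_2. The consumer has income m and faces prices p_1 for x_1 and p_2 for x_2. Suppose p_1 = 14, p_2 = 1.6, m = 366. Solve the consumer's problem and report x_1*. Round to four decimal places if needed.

x_1* = 0.1176

Plugging in: x_1* = (3·1.6/14)² = 0.1176.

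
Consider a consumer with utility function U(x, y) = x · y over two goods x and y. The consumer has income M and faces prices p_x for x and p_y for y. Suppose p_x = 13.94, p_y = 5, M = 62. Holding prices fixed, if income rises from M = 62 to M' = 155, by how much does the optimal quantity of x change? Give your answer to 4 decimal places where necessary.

MU_x/MU_y = (y)/(x); tangency sets this equal to p_x/p_y.
Rearranging, p_y·y = p_x·x. Substituting into the budget gives p_x·x·(1 + 1) = M.
Demand: x*(p_x,p_y,M) = 0.5·M/p_x and y* = 0.5·M/p_y.
At p_x=13.94, p_y=5, M=62: x* = 0.5·62/13.94 = 2.2238.
At M' = 155: x* = 5.5595. Change: 5.5595 − 2.2238 = 3.3357.

Δx* = 3.3357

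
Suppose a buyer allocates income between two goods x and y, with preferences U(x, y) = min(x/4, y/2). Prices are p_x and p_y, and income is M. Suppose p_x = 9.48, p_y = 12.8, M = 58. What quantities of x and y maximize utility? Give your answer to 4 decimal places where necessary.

With perfect complements, no substitution: consume in ratio x:y = 4:2.
Budget: p_x·x + p_y·(1/2)·x = M, so (4·p_x + 2·p_y)·x = 4·M.
Demand: x*(p_x,p_y,M) = 4·M/(4·p_x + 2·p_y), y* = 2·M/(4·p_x + 2·p_y).
Here 4·9.48 + 2·12.8 = 63.52, giving x* = 3.6524 and y* = 1.8262.

x* = 3.6524, y* = 1.8262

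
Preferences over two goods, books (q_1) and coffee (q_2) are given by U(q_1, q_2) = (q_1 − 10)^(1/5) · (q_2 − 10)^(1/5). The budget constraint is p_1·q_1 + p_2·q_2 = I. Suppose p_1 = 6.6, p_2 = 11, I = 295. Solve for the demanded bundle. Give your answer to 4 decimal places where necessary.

MRS = (q_2−10)/(q_1−10). Tangency with p_1/p_2 gives q_2−10 = (p_1/p_2)·(q_1−10).
Substituting into the budget: q_1* = 10 + 0.5·(I − 10·p_1 − 10·p_2)/p_1, and q_2* = 10 + 0.5·(…)/p_2.
Discretionary income = 295 − 10·6.6 − 10·11 = 119; q_1* = 10 + 0.5·119/6.6 = 19.0152; q_2* = 10 + 0.5·119/11 = 15.4091.

q_1* = 19.0152, q_2* = 15.4091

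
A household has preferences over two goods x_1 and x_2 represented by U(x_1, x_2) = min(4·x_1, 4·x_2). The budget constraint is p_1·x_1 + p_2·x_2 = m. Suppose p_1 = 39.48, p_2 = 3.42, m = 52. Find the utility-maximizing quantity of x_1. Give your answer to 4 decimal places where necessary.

With perfect complements, no substitution: consume in ratio x_1:x_2 = 4:4.
Budget: p_1·x_1 + p_2·x_1 = m, so (4·p_1 + 4·p_2)·x_1 = 4·m.
Demand: x_1*(p_1,p_2,m) = 4·m/(4·p_1 + 4·p_2), x_2* = 4·m/(4·p_1 + 4·p_2).
Here 4·39.48 + 4·3.42 = 171.6, giving x_1* = 1.2121.

x_1* = 1.2121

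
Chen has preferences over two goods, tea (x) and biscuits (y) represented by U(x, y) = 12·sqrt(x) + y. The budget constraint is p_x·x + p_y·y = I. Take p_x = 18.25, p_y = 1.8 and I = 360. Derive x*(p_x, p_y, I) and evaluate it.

Utility is quasi-linear in y; the FOC for x is 6/√x = p_x/p_y.
Thus x* = (6·p_y/p_x)² — independent of I — with the rest of income spent on y.
Plugging in: x* = (6·1.8/18.25)² = 0.3502.

x* = 0.3502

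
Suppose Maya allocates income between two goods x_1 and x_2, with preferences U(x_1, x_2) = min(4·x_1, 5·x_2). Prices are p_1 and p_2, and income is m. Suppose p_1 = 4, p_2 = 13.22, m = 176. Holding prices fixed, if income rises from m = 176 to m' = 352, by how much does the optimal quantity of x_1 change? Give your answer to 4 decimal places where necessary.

Δx_1* = 12.0746

With perfect complements, no substitution: consume in ratio x_1:x_2 = 5:4.
Budget: p_1·x_1 + p_2·(4/5)·x_1 = m, so (5·p_1 + 4·p_2)·x_1 = 5·m.
Demand: x_1*(p_1,p_2,m) = 5·m/(5·p_1 + 4·p_2), x_2* = 4·m/(5·p_1 + 4·p_2).
Here 5·4 + 4·13.22 = 72.88, giving x_1* = 12.0746.
At m' = 352: x_1* = 24.1493. Change: 24.1493 − 12.0746 = 12.0746.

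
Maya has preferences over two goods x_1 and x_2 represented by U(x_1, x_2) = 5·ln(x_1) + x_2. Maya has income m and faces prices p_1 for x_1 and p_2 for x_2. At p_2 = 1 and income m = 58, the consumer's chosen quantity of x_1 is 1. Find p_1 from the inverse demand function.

Set MRS = p_1/p_2: (5/x_1)/1 = p_1/p_2.
So x_1*(p_1,p_2) = 5·p_2/p_1, independent of income; and x_2* = (m − 5·p_2)/p_2.
Set x_1* = 1 in the demand function and solve for p_1: p_1 = 5.

p_1 = 5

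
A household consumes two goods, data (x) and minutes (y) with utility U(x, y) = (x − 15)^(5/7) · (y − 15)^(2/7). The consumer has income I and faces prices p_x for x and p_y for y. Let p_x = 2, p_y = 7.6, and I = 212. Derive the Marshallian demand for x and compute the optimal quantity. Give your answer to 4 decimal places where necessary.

Discretionary income = 212 − 15·2 − 15·7.6 = 68; x* = 15 + 5/7·68/2 = 39.2857.

x* = 39.2857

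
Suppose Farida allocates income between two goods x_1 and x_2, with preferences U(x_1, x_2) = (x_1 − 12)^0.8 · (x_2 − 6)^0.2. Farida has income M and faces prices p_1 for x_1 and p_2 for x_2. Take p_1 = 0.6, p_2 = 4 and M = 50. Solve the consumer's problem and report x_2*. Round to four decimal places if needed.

x_2* = 6.94

Let x_1' = x_1−12, x_2' = x_2−6. MRS = 4·x_2'/x_1' = p_1/p_2.
After buying the subsistence bundle (12, 6), a share 0.8 of the remaining income goes to x_1: x_1* = 12 + 0.8·(M − 12p_1 − 6p_2)/p_1.
Discretionary income = 50 − 12·0.6 − 6·4 = 18.8; x_2* = 6 + 0.2·18.8/4 = 6.94.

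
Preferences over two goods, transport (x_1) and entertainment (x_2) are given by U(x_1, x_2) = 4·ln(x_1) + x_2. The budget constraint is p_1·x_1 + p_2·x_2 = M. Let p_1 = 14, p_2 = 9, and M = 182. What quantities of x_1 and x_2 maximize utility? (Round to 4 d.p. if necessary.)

x_1* = 2.5714, x_2* = 16.2222

Set MRS = p_1/p_2: (4/x_1)/1 = p_1/p_2.
So x_1*(p_1,p_2) = 4·p_2/p_1, independent of income; and x_2* = (M − 4·p_2)/p_2.
At the given prices: x_1* = 4·9/14 = 2.5714, and x_2* = 16.2222.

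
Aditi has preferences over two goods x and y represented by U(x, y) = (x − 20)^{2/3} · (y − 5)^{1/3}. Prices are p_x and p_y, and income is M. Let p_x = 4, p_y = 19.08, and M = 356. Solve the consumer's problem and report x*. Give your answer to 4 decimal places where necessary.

x* = 50.1

Let x' = x−20, y' = y−5. MRS = 2·y'/x' = p_x/p_y.
Substituting into the budget: x* = 20 + 2/3·(M − 20·p_x − 5·p_y)/p_x, and y* = 5 + 1/3·(…)/p_y.
Discretionary income = 356 − 20·4 − 5·19.08 = 180.6; x* = 20 + 2/3·180.6/4 = 50.1.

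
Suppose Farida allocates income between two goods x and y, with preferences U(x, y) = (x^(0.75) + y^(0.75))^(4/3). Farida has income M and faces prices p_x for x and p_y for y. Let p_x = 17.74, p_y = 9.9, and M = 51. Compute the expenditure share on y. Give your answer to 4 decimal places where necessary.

share on y = 0.8519

Numerically y/x = 10.310357, so x* = 51/(17.74 + 9.9·10.310357) = 0.4257 and y* = 10.310357·0.4257 = 4.3888.
Expenditure on y: 9.9·4.3888 = 43.4487; share = 0.8519.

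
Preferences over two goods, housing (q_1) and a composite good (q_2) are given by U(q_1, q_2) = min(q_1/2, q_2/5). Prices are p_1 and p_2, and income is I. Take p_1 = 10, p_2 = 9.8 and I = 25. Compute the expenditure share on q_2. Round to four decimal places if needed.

With perfect complements, no substitution: consume in ratio q_1:q_2 = 2:5.
Budget: p_1·q_1 + p_2·(5/2)·q_1 = I, so (2·p_1 + 5·p_2)·q_1 = 2·I.
Demand: q_1*(p_1,p_2,I) = 2·I/(2·p_1 + 5·p_2), q_2* = 5·I/(2·p_1 + 5·p_2).
Here 2·10 + 5·9.8 = 69, giving q_1* = 0.7246 and q_2* = 1.8116.
Expenditure on q_2: 9.8·1.8116 = 17.7536; share = 0.7101.

share on q_2 = 0.7101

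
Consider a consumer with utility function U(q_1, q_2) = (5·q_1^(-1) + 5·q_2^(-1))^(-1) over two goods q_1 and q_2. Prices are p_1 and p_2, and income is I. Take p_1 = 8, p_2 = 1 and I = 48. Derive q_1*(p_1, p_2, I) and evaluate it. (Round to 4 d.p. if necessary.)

From the CES first-order condition, (q_2/q_1)^(2) = p_1/p_2.
Hence q_2/q_1 = (p_1/p_2)^(1/(2)), i.e. raised to the 0.5 power.
Substitute q_2 = (q_2/q_1)·q_1 into the budget: q_1* = I/(p_1 + p_2·(q_2/q_1)).
Numerically q_2/q_1 = 2.828427, so q_1* = 48/(8 + 1·2.828427) = 4.4328.

q_1* = 4.4328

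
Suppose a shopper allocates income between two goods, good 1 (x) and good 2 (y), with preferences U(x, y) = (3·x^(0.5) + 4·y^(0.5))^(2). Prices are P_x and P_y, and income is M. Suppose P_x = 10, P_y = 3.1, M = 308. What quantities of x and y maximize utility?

x* = 4.5733, y* = 84.6023

MRS = MU_x/MU_y = (3/4)·(y/x)^(0.5). Set equal to P_x/P_y.
Hence y/x = ((4/3)·P_x/P_y)^(1/(0.5)), i.e. raised to the 2 power.
With the ratio pinned down, the budget gives x* = M/(P_x + P_y·(y/x)) and y* = (y/x)·x*.
Numerically y/x = 18.499248, so x* = 308/(10 + 3.1·18.499248) = 4.5733 and y* = 18.499248·4.5733 = 84.6023.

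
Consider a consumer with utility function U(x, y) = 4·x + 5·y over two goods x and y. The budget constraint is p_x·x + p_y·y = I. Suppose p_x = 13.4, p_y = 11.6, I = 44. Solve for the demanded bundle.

x* = 0, y* = 3.7931

y gives more utility per dollar, so spend all income on y: y* = I/p_y, x* = 0.
Numerically: x* = 0, y* = 3.7931.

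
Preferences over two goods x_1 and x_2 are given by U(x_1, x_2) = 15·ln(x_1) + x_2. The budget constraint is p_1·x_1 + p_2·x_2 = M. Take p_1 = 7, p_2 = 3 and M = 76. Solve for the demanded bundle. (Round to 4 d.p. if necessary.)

MU_x_1 = 15/x_1, MU_x_2 = 1. Tangency: 15/x_1 = p_1/p_2.
So x_1*(p_1,p_2) = 15·p_2/p_1, independent of income; and x_2* = (M − 15·p_2)/p_2.
At the given prices: x_1* = 15·3/7 = 6.4286, and x_2* = 10.3333.

x_1* = 6.4286, x_2* = 10.3333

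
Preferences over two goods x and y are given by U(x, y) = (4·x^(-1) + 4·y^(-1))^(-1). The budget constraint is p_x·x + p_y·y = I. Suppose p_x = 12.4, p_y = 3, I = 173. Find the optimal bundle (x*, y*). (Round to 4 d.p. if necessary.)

From the CES first-order condition, (y/x)^(2) = p_x/p_y.
Hence y/x = (p_x/p_y)^(1/(2)), i.e. raised to the 0.5 power.
With the ratio pinned down, the budget gives x* = I/(p_x + p_y·(y/x)) and y* = (y/x)·x*.
Numerically y/x = 2.03306, so x* = 173/(12.4 + 3·2.03306) = 9.3518 and y* = 2.03306·9.3518 = 19.0127.

x* = 9.3518, y* = 19.0127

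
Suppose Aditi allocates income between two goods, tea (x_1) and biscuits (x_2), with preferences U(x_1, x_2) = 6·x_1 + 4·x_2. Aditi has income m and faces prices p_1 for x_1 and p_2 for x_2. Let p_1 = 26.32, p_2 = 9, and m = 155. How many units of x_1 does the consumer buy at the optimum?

Linear utility — the consumer picks whichever good has higher MU/price: 6/26.32 = 0.228 vs 4/9 = 0.4444.
x_2 gives more utility per dollar, so spend all income on x_2: x_2* = m/p_2, x_1* = 0.
Numerically: x_1* = 0, x_2* = 17.2222.

x_1* = 0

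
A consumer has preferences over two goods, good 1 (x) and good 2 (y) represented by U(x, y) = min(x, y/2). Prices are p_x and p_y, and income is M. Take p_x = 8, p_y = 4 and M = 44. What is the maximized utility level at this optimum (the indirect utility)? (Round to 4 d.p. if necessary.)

Leontief preferences: the optimum is at the kink where x/1 = y/2, i.e. y = 2·x.
Budget: p_x·x + p_y·2·x = M, so (p_x + 2·p_y)·x = M.
Demand: x*(p_x,p_y,M) = M/(p_x + 2·p_y), y* = 2·M/(p_x + 2·p_y).
Here 8 + 2·4 = 16, giving x* = 2.75 and y* = 5.5.
Utility at the optimum: U(2.75, 5.5) = 2.75.

V = 2.75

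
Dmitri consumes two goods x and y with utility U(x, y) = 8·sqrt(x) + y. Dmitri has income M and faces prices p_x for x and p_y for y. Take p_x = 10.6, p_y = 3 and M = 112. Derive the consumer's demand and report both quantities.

Set MRS = p_x/p_y: 4·x^(−1/2) = p_x/p_y.
Thus x* = (4·p_y/p_x)² — independent of M — with the rest of income spent on y.
Plugging in: x* = (4·3/10.6)² = 1.2816, y* = 32.805.

x* = 1.2816, y* = 32.805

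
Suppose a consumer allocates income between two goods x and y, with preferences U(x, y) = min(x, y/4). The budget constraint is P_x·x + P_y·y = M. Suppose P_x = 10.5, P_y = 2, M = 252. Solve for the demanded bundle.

Leontief preferences: the optimum is at the kink where x/1 = y/4, i.e. y = 4·x.
Budget: P_x·x + P_y·4·x = M, so (P_x + 4·P_y)·x = M.
Demand: x*(P_x,P_y,M) = M/(P_x + 4·P_y), y* = 4·M/(P_x + 4·P_y).
Here 10.5 + 4·2 = 18.5, giving x* = 13.6216 and y* = 54.4865.

x* = 13.6216, y* = 54.4865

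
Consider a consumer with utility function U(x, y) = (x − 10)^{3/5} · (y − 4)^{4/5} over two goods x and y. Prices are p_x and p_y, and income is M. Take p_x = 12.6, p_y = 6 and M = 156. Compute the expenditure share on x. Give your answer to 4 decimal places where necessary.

This is Cobb-Douglas in (x−10, y−4): tangency gives 0.6·p_y·(y−4) = 0.8·p_x·(x−10).
Substituting into the budget: x* = 10 + 3/7·(M − 10·p_x − 4·p_y)/p_x, and y* = 4 + 4/7·(…)/p_y.
Discretionary income = 156 − 10·12.6 − 4·6 = 6; x* = 10 + 3/7·6/12.6 = 10.2041; y* = 4 + 4/7·6/6 = 4.5714.
Expenditure on x: 12.6·10.2041 = 128.5714; share = 0.8242.

share on x = 0.8242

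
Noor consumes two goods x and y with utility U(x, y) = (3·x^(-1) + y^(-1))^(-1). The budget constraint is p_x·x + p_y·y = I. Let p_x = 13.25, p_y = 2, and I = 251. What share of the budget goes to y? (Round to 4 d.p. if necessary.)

MU_x ∝ 3·x^(-2), MU_y ∝ y^(-2), so MRS = 3·(y/x)^(2) = p_x/p_y.
Solve for the ratio: y/x = [(1/3)·p_x/p_y]^(0.5).
With the ratio pinned down, the budget gives x* = I/(p_x + p_y·(y/x)) and y* = (y/x)·x*.
Numerically y/x = 1.486046, so x* = 251/(13.25 + 2·1.486046) = 15.4727 and y* = 1.486046·15.4727 = 22.9932.
Expenditure on y: 2·22.9932 = 45.9864; share = 0.1832.

share on y = 0.1832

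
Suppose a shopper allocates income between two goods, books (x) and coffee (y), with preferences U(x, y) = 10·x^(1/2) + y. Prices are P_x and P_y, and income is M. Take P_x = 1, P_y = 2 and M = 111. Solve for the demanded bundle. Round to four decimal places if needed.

x* = 100, y* = 5.5

Set MRS = P_x/P_y: 5·x^(−1/2) = P_x/P_y.
Thus x* = (5·P_y/P_x)² — independent of M — with the rest of income spent on y.
Plugging in: x* = (5·2/1)² = 100, y* = 5.5.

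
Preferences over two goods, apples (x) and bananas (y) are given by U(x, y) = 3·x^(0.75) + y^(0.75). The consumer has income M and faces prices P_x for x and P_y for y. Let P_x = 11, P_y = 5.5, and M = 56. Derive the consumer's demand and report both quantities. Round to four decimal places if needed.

x* = 4.6333, y* = 0.9152

MRS = MU_x/MU_y = 3·(y/x)^(0.25). Set equal to P_x/P_y.
Hence y/x = ((1/3)·P_x/P_y)^(1/(0.25)), i.e. raised to the 4 power.
With the ratio pinned down, the budget gives x* = M/(P_x + P_y·(y/x)) and y* = (y/x)·x*.
Numerically y/x = 0.197531, so x* = 56/(11 + 5.5·0.197531) = 4.6333 and y* = 0.197531·4.6333 = 0.9152.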